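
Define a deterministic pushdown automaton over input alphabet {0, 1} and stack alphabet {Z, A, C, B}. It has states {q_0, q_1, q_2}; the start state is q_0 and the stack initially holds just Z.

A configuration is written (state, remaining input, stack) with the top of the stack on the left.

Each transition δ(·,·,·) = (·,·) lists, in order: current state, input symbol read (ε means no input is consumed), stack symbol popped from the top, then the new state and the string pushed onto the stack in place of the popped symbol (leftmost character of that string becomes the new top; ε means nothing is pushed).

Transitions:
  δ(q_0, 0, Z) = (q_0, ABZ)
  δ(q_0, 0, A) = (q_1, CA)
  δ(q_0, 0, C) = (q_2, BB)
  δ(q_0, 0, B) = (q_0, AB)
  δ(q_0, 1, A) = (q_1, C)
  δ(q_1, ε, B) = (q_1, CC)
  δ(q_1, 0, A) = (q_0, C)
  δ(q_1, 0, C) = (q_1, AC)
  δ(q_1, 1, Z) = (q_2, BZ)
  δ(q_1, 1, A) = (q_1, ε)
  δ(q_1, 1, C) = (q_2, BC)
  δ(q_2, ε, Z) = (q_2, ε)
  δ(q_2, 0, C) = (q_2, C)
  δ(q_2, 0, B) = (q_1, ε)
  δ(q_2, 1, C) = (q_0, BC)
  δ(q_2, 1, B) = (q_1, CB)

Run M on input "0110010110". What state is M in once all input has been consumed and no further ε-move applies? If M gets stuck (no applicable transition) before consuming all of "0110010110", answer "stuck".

(q_0, 0110010110, Z) ⊢ (q_0, 110010110, ABZ) ⊢ (q_1, 10010110, CBZ) ⊢ (q_2, 0010110, BCBZ) ⊢ (q_1, 010110, CBZ) ⊢ (q_1, 10110, ACBZ) ⊢ (q_1, 0110, CBZ) ⊢ (q_1, 110, ACBZ) ⊢ (q_1, 10, CBZ) ⊢ (q_2, 0, BCBZ) ⊢ (q_1, ε, CBZ)
All input consumed; M is in state q_1.

q_1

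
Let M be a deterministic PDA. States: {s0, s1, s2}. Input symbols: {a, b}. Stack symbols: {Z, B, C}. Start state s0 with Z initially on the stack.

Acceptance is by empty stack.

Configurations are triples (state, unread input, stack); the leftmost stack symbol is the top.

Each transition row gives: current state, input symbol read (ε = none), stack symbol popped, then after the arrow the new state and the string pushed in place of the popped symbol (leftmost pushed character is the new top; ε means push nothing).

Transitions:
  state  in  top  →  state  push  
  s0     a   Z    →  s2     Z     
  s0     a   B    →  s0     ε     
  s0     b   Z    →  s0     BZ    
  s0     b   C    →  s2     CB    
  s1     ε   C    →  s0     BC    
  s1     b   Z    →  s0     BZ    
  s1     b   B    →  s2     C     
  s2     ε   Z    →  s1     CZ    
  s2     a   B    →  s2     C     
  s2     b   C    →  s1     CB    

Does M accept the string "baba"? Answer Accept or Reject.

Reject

(s0, baba, Z)
  read b, top Z: go to s0, push BZ → (s0, aba, BZ)
  read a, top B: go to s0, push ε → (s0, ba, Z)
  read b, top Z: go to s0, push BZ → (s0, a, BZ)
  read a, top B: go to s0, push ε → (s0, ε, Z)
All input consumed; stack is Z, not empty, and no further ε-move applies.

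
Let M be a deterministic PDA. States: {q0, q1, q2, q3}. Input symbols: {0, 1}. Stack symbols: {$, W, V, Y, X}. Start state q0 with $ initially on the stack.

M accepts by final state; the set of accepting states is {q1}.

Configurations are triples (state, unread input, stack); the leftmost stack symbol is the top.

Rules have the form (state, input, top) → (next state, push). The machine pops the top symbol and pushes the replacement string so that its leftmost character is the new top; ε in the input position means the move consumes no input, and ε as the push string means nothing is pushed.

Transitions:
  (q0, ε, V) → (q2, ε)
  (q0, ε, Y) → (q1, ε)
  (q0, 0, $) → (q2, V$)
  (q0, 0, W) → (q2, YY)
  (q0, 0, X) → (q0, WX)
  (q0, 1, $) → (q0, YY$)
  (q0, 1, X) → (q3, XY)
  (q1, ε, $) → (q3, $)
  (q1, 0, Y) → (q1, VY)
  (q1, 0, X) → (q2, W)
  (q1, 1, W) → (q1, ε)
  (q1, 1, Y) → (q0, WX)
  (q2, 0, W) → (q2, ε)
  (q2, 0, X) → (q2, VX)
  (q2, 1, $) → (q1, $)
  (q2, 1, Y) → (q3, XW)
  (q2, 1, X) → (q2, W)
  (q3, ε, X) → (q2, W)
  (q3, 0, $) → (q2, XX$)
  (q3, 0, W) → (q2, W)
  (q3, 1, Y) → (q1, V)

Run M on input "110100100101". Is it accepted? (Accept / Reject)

(q0, 110100100101, $)
  read 1, top $: go to q0, push YY$ → (q0, 10100100101, YY$)
  ε-move, top Y: go to q1, push ε → (q1, 10100100101, Y$)
  read 1, top Y: go to q0, push WX → (q0, 0100100101, WX$)
  read 0, top W: go to q2, push YY → (q2, 100100101, YYX$)
  read 1, top Y: go to q3, push XW → (q3, 00100101, XWYX$)
  ε-move, top X: go to q2, push W → (q2, 00100101, WWYX$)
  read 0, top W: go to q2, push ε → (q2, 0100101, WYX$)
  read 0, top W: go to q2, push ε → (q2, 100101, YX$)
  read 1, top Y: go to q3, push XW → (q3, 00101, XWX$)
  ε-move, top X: go to q2, push W → (q2, 00101, WWX$)
  read 0, top W: go to q2, push ε → (q2, 0101, WX$)
  read 0, top W: go to q2, push ε → (q2, 101, X$)
  read 1, top X: go to q2, push W → (q2, 01, W$)
  read 0, top W: go to q2, push ε → (q2, 1, $)
  read 1, top $: go to q1, push $ → (q1, ε, $)
All input consumed; state q1 ∈ F.

Accept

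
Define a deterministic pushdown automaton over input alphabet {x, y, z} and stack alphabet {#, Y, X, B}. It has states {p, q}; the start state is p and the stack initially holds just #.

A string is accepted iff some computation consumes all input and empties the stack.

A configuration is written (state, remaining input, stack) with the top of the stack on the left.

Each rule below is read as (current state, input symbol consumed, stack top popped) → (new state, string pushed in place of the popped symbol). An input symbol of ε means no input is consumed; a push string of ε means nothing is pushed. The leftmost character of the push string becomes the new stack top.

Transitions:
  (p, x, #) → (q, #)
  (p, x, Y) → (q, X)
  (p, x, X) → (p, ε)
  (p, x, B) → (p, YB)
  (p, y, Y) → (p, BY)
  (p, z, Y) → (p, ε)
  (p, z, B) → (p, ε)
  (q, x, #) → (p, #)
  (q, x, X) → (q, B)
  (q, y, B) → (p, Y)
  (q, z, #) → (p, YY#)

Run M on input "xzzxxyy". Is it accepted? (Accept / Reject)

Reject

(p, xzzxxyy, #)
  read x, top #: go to q, push # → (q, zzxxyy, #)
  read z, top #: go to p, push YY# → (p, zxxyy, YY#)
  read z, top Y: go to p, push ε → (p, xxyy, Y#)
  read x, top Y: go to q, push X → (q, xyy, X#)
  read x, top X: go to q, push B → (q, yy, B#)
  read y, top B: go to p, push Y → (p, y, Y#)
  read y, top Y: go to p, push BY → (p, ε, BY#)
All input consumed; stack is BY#, not empty, and no further ε-move applies.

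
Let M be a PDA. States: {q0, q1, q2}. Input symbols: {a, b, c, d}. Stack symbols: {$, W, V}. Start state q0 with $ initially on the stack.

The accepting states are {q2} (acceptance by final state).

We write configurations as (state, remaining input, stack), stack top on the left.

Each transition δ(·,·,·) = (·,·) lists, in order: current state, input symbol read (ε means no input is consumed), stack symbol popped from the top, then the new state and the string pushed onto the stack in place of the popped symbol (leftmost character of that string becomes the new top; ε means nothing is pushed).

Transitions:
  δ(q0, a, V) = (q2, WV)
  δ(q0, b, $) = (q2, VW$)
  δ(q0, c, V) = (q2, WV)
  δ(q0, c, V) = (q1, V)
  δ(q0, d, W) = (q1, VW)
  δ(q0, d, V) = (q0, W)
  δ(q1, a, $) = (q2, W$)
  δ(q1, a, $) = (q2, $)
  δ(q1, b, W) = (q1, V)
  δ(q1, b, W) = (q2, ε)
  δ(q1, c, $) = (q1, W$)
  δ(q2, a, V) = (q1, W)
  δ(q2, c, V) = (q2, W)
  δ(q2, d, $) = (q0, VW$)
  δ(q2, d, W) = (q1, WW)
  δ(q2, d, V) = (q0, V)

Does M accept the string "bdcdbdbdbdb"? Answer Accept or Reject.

One accepting computation: (q0, bdcdbdbdbdb, $) ⊢ (q2, dcdbdbdbdb, VW$) ⊢ (q0, cdbdbdbdb, VW$) ⊢ (q2, dbdbdbdb, WVW$) ⊢ (q1, bdbdbdb, WWVW$) ⊢ (q2, dbdbdb, WVW$) ⊢ (q1, bdbdb, WWVW$) ⊢ (q2, dbdb, WVW$) ⊢ (q1, bdb, WWVW$) ⊢ (q2, db, WVW$) ⊢ (q1, b, WWVW$) ⊢ (q2, ε, WVW$)
All input consumed and state q2 ∈ F.

Accept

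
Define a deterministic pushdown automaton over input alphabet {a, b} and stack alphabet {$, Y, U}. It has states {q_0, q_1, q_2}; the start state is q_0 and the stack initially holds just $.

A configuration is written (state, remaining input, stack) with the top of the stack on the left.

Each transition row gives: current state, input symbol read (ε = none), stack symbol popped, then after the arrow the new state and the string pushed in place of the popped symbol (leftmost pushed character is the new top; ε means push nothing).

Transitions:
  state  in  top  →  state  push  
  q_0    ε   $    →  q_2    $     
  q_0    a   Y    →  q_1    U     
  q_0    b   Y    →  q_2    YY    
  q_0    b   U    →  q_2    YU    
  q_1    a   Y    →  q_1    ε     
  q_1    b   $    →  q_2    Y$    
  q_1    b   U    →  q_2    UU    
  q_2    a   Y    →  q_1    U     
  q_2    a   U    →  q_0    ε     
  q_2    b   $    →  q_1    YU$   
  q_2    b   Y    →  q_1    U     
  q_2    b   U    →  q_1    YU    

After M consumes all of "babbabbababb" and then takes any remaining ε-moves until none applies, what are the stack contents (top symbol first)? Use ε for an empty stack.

UUUU$

(q_0, babbabbababb, $) ⊢ (q_2, babbabbababb, $) ⊢ (q_1, abbabbababb, YU$) ⊢ (q_1, bbabbababb, U$) ⊢ (q_2, babbababb, UU$) ⊢ (q_1, abbababb, YUU$) ⊢ (q_1, bbababb, UU$) ⊢ (q_2, bababb, UUU$) ⊢ (q_1, ababb, YUUU$) ⊢ (q_1, babb, UUU$) ⊢ (q_2, abb, UUUU$) ⊢ (q_0, bb, UUU$) ⊢ (q_2, b, YUUU$) ⊢ (q_1, ε, UUUU$)
All input consumed in state q_1 with stack UUUU$.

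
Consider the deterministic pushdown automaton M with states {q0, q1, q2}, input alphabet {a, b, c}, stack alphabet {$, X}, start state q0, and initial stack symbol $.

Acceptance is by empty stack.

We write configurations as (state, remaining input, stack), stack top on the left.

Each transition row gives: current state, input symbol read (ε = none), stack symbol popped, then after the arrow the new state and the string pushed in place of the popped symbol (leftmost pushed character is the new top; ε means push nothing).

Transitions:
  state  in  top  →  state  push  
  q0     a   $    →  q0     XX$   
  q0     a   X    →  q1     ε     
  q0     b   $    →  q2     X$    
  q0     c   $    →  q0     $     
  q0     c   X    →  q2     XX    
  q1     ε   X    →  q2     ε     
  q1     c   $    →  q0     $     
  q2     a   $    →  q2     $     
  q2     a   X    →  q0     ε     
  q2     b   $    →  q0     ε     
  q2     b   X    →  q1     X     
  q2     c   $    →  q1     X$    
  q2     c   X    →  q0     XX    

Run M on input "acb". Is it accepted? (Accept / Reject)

(q0, acb, $)
  read a, top $: go to q0, push XX$ → (q0, cb, XX$)
  read c, top X: go to q2, push XX → (q2, b, XXX$)
  read b, top X: go to q1, push X → (q1, ε, XXX$)
  ε-move, top X: go to q2, push ε → (q2, ε, XX$)
All input consumed; stack is XX$, not empty, and no further ε-move applies.

Reject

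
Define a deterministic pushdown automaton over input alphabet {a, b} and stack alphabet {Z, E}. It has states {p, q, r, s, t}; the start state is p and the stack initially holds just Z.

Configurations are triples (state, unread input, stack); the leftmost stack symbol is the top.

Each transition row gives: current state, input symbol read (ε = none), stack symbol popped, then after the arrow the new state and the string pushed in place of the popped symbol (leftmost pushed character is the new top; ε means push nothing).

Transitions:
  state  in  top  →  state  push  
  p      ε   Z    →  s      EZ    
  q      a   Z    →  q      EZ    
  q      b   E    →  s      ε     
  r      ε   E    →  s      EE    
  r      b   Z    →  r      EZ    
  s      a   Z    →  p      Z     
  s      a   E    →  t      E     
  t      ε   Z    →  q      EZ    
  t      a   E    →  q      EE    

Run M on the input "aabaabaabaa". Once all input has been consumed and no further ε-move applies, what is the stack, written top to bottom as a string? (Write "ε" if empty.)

EEZ

(p, aabaabaabaa, Z)
  ε-move, top Z: go to s, push EZ → (s, aabaabaabaa, EZ)
  read a, top E: go to t, push E → (t, abaabaabaa, EZ)
  read a, top E: go to q, push EE → (q, baabaabaa, EEZ)
  read b, top E: go to s, push ε → (s, aabaabaa, EZ)
  read a, top E: go to t, push E → (t, abaabaa, EZ)
  read a, top E: go to q, push EE → (q, baabaa, EEZ)
  read b, top E: go to s, push ε → (s, aabaa, EZ)
  read a, top E: go to t, push E → (t, abaa, EZ)
  read a, top E: go to q, push EE → (q, baa, EEZ)
  read b, top E: go to s, push ε → (s, aa, EZ)
  read a, top E: go to t, push E → (t, a, EZ)
  read a, top E: go to q, push EE → (q, ε, EEZ)
All input consumed in state q with stack EEZ.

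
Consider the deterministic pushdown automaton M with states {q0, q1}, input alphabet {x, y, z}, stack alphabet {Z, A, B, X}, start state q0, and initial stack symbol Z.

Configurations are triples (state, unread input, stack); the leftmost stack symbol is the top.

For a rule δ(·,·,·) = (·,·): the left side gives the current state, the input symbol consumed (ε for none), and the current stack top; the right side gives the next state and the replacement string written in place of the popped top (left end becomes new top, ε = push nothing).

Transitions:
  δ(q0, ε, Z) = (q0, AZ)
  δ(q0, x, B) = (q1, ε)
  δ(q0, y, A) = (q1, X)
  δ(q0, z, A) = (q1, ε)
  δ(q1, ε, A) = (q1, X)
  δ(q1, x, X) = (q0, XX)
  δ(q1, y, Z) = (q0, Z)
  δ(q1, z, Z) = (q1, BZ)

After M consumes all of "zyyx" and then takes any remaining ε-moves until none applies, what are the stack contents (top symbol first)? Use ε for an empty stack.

(q0, zyyx, Z) ⊢ (q0, zyyx, AZ) ⊢ (q1, yyx, Z) ⊢ (q0, yx, Z) ⊢ (q0, yx, AZ) ⊢ (q1, x, XZ) ⊢ (q0, ε, XXZ)
All input consumed in state q0 with stack XXZ.

XXZ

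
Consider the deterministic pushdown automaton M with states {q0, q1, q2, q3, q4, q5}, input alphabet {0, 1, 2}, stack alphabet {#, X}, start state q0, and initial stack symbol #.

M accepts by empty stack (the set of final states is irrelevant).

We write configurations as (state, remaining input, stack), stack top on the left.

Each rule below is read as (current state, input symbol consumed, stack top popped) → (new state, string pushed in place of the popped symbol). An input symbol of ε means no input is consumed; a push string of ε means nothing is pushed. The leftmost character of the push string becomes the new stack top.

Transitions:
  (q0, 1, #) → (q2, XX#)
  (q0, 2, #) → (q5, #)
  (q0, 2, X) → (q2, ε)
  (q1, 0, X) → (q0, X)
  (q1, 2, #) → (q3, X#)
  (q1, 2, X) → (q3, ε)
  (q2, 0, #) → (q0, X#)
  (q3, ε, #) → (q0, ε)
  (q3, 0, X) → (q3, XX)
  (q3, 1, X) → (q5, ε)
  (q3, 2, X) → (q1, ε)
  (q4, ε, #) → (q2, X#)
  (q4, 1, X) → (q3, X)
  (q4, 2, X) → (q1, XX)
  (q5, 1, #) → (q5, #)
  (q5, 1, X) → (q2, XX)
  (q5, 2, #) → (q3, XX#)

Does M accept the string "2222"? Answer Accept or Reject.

Accept

(q0, 2222, #) ⊢ (q5, 222, #) ⊢ (q3, 22, XX#) ⊢ (q1, 2, X#) ⊢ (q3, ε, #) ⊢ (q0, ε, ε)
All input consumed and the stack is empty.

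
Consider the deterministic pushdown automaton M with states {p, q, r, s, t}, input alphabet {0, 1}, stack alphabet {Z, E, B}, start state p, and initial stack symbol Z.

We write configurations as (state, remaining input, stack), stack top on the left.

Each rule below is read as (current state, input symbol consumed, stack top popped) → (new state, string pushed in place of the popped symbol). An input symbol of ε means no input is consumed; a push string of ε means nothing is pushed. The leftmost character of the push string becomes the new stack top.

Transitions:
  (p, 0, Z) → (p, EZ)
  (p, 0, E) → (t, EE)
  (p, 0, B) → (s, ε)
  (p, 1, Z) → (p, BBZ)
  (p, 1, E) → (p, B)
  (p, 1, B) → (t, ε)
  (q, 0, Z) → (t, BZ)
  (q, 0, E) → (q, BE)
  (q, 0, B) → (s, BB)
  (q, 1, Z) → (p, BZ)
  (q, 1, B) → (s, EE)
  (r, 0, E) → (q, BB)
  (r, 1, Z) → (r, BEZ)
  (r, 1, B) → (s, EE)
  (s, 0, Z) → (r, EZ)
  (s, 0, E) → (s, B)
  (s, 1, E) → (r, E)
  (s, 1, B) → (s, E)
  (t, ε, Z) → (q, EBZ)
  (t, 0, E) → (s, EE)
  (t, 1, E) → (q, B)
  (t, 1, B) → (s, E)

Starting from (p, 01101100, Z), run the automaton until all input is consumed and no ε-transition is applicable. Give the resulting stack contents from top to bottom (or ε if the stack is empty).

(p, 01101100, Z)
  read 0, top Z: go to p, push EZ → (p, 1101100, EZ)
  read 1, top E: go to p, push B → (p, 101100, BZ)
  read 1, top B: go to t, push ε → (t, 01100, Z)
  ε-move, top Z: go to q, push EBZ → (q, 01100, EBZ)
  read 0, top E: go to q, push BE → (q, 1100, BEBZ)
  read 1, top B: go to s, push EE → (s, 100, EEEBZ)
  read 1, top E: go to r, push E → (r, 00, EEEBZ)
  read 0, top E: go to q, push BB → (q, 0, BBEEBZ)
  read 0, top B: go to s, push BB → (s, ε, BBBEEBZ)
All input consumed in state s with stack BBBEEBZ.

BBBEEBZ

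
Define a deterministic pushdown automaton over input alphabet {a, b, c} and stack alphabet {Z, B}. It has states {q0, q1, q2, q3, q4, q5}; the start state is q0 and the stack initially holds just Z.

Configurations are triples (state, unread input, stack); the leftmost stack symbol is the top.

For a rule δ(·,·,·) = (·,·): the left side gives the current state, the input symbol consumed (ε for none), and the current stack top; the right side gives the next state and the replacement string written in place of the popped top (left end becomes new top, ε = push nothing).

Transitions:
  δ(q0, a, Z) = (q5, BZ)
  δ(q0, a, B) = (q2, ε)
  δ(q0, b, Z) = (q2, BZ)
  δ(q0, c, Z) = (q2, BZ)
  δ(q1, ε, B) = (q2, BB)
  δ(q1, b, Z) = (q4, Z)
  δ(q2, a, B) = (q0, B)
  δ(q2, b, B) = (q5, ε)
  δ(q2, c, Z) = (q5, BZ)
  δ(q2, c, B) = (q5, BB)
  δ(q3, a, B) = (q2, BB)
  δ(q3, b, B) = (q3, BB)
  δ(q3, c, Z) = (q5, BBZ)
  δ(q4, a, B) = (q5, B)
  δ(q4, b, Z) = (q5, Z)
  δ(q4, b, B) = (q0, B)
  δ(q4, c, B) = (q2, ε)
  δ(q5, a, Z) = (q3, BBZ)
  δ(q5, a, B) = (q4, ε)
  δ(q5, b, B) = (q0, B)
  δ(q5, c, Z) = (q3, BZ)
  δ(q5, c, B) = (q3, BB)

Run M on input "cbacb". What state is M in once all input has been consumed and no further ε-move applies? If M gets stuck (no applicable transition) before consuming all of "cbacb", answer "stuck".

stuck

(q0, cbacb, Z) ⊢ (q2, bacb, BZ) ⊢ (q5, acb, Z) ⊢ (q3, cb, BBZ)
No transition for (q3, c, top B); M blocks with input cb remaining.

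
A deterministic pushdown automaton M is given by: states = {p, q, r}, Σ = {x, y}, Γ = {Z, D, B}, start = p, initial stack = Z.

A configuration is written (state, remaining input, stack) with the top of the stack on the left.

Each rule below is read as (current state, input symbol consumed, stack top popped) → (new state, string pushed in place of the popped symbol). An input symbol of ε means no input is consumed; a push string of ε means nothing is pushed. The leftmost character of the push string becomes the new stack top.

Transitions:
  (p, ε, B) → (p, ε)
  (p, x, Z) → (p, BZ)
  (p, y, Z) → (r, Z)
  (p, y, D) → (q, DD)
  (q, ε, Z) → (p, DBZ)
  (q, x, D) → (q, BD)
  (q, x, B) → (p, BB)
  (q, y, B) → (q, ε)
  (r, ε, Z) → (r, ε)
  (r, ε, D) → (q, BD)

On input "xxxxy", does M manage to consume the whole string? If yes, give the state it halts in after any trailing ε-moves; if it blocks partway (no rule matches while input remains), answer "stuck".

r

(p, xxxxy, Z)
  read x, top Z: go to p, push BZ → (p, xxxy, BZ)
  ε-move, top B: go to p, push ε → (p, xxxy, Z)
  read x, top Z: go to p, push BZ → (p, xxy, BZ)
  ε-move, top B: go to p, push ε → (p, xxy, Z)
  read x, top Z: go to p, push BZ → (p, xy, BZ)
  ε-move, top B: go to p, push ε → (p, xy, Z)
  read x, top Z: go to p, push BZ → (p, y, BZ)
  ε-move, top B: go to p, push ε → (p, y, Z)
  read y, top Z: go to r, push Z → (r, ε, Z)
  ε-move, top Z: go to r, push ε → (r, ε, ε)
All input consumed; M is in state r.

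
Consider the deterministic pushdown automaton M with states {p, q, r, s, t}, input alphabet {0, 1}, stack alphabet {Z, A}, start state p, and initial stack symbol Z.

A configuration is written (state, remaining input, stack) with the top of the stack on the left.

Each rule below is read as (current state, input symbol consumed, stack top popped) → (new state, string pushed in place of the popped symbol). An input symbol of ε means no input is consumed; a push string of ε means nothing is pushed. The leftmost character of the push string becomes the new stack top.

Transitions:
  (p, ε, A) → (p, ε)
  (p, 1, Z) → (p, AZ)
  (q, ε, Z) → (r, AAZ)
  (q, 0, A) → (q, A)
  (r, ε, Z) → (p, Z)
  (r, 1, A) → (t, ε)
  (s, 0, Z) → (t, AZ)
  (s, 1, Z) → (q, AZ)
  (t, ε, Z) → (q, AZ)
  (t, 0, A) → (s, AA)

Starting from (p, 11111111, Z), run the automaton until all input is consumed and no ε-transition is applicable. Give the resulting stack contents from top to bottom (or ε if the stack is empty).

Z

(p, 11111111, Z)
  read 1, top Z: go to p, push AZ → (p, 1111111, AZ)
  ε-move, top A: go to p, push ε → (p, 1111111, Z)
  read 1, top Z: go to p, push AZ → (p, 111111, AZ)
  ε-move, top A: go to p, push ε → (p, 111111, Z)
  read 1, top Z: go to p, push AZ → (p, 11111, AZ)
  ε-move, top A: go to p, push ε → (p, 11111, Z)
  read 1, top Z: go to p, push AZ → (p, 1111, AZ)
  ε-move, top A: go to p, push ε → (p, 1111, Z)
  read 1, top Z: go to p, push AZ → (p, 111, AZ)
  ε-move, top A: go to p, push ε → (p, 111, Z)
  read 1, top Z: go to p, push AZ → (p, 11, AZ)
  ε-move, top A: go to p, push ε → (p, 11, Z)
  read 1, top Z: go to p, push AZ → (p, 1, AZ)
  ε-move, top A: go to p, push ε → (p, 1, Z)
  read 1, top Z: go to p, push AZ → (p, ε, AZ)
  ε-move, top A: go to p, push ε → (p, ε, Z)
All input consumed in state p with stack Z.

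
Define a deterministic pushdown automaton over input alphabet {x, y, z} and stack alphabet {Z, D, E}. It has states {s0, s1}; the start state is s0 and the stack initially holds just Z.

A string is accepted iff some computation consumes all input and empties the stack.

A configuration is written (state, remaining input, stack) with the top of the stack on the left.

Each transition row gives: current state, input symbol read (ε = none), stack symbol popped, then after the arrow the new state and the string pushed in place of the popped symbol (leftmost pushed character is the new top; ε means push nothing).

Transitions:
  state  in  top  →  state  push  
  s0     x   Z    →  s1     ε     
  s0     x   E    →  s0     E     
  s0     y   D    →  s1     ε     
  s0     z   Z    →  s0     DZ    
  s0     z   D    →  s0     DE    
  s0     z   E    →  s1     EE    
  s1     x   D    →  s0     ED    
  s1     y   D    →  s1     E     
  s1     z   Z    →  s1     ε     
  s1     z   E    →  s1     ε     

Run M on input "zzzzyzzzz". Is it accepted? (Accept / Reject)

Accept

(s0, zzzzyzzzz, Z) ⊢ (s0, zzzyzzzz, DZ) ⊢ (s0, zzyzzzz, DEZ) ⊢ (s0, zyzzzz, DEEZ) ⊢ (s0, yzzzz, DEEEZ) ⊢ (s1, zzzz, EEEZ) ⊢ (s1, zzz, EEZ) ⊢ (s1, zz, EZ) ⊢ (s1, z, Z) ⊢ (s1, ε, ε)
All input consumed and the stack is empty.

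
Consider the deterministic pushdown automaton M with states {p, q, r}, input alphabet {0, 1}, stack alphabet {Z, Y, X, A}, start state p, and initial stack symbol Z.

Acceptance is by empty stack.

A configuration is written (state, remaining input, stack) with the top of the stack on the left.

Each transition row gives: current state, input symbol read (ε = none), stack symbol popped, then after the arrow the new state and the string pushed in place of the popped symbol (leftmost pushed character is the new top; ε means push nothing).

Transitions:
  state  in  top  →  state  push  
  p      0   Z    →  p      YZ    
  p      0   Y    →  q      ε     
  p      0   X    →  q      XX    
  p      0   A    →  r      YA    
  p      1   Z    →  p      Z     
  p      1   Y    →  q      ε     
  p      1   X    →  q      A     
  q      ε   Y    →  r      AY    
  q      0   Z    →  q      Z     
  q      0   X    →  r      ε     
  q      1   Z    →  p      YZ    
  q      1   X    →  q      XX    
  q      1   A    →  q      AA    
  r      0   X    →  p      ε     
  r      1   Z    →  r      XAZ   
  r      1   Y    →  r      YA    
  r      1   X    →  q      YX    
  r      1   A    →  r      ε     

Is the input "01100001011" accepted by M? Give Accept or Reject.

(p, 01100001011, Z) ⊢ (p, 1100001011, YZ) ⊢ (q, 100001011, Z) ⊢ (p, 00001011, YZ) ⊢ (q, 0001011, Z) ⊢ (q, 001011, Z) ⊢ (q, 01011, Z) ⊢ (q, 1011, Z) ⊢ (p, 011, YZ) ⊢ (q, 11, Z) ⊢ (p, 1, YZ) ⊢ (q, ε, Z)
All input consumed; stack is Z, not empty, and no further ε-move applies.

Reject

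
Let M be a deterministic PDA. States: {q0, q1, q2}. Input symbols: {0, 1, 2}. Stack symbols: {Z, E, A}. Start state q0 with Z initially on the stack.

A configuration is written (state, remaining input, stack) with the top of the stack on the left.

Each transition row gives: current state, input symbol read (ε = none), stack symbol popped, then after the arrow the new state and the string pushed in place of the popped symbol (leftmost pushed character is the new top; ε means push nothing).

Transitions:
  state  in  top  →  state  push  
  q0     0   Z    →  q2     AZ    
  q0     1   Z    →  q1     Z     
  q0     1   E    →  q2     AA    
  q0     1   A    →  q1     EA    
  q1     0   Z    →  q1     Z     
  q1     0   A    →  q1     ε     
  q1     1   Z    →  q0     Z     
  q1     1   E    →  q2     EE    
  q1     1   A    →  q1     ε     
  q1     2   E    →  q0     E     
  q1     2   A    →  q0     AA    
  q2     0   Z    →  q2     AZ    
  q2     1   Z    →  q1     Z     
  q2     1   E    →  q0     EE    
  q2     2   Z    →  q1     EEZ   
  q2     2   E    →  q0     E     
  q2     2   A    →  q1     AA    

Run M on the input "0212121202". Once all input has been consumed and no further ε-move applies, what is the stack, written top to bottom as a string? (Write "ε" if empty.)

AAAAAZ

(q0, 0212121202, Z)
  read 0, top Z: go to q2, push AZ → (q2, 212121202, AZ)
  read 2, top A: go to q1, push AA → (q1, 12121202, AAZ)
  read 1, top A: go to q1, push ε → (q1, 2121202, AZ)
  read 2, top A: go to q0, push AA → (q0, 121202, AAZ)
  read 1, top A: go to q1, push EA → (q1, 21202, EAAZ)
  read 2, top E: go to q0, push E → (q0, 1202, EAAZ)
  read 1, top E: go to q2, push AA → (q2, 202, AAAAZ)
  read 2, top A: go to q1, push AA → (q1, 02, AAAAAZ)
  read 0, top A: go to q1, push ε → (q1, 2, AAAAZ)
  read 2, top A: go to q0, push AA → (q0, ε, AAAAAZ)
All input consumed in state q0 with stack AAAAAZ.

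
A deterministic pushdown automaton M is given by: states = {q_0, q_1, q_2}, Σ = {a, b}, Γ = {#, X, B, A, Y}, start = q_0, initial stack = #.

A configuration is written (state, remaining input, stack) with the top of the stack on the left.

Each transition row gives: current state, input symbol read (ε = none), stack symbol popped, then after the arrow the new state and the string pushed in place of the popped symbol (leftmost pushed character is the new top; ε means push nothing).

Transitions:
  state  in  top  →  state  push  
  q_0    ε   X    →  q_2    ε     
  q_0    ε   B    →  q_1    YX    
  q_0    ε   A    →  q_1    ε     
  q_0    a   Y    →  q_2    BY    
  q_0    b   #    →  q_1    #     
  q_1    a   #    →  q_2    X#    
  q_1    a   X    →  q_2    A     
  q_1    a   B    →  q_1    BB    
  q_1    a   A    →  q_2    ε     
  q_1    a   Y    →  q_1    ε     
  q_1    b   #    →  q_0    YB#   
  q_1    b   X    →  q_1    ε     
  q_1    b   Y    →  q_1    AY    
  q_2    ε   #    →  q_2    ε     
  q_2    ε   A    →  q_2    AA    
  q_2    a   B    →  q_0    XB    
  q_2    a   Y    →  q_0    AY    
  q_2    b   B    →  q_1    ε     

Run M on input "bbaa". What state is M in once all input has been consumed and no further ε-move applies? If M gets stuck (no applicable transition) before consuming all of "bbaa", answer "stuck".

q_2

(q_0, bbaa, #)
  read b, top #: go to q_1, push # → (q_1, baa, #)
  read b, top #: go to q_0, push YB# → (q_0, aa, YB#)
  read a, top Y: go to q_2, push BY → (q_2, a, BYB#)
  read a, top B: go to q_0, push XB → (q_0, ε, XBYB#)
  ε-move, top X: go to q_2, push ε → (q_2, ε, BYB#)
All input consumed; M is in state q_2.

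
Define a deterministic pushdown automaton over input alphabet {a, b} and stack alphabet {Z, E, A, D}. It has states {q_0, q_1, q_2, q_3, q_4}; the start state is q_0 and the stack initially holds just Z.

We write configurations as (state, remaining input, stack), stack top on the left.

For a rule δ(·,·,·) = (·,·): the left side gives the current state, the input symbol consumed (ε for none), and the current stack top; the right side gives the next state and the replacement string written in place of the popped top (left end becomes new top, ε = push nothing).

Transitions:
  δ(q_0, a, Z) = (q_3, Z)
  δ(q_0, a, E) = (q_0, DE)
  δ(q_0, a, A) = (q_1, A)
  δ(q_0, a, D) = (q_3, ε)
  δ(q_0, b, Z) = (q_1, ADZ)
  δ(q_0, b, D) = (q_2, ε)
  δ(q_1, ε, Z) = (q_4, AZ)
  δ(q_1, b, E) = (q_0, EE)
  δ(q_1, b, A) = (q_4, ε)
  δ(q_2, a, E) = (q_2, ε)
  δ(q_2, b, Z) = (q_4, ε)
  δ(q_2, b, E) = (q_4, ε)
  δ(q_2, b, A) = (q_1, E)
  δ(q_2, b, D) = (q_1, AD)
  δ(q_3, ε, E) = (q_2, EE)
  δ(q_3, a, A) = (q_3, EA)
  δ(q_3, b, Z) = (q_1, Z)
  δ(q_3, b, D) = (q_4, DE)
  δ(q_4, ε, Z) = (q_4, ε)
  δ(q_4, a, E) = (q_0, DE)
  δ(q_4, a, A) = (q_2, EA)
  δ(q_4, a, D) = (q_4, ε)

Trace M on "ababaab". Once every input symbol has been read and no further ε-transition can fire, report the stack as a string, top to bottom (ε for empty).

EZ

(q_0, ababaab, Z)
  read a, top Z: go to q_3, push Z → (q_3, babaab, Z)
  read b, top Z: go to q_1, push Z → (q_1, abaab, Z)
  ε-move, top Z: go to q_4, push AZ → (q_4, abaab, AZ)
  read a, top A: go to q_2, push EA → (q_2, baab, EAZ)
  read b, top E: go to q_4, push ε → (q_4, aab, AZ)
  read a, top A: go to q_2, push EA → (q_2, ab, EAZ)
  read a, top E: go to q_2, push ε → (q_2, b, AZ)
  read b, top A: go to q_1, push E → (q_1, ε, EZ)
All input consumed in state q_1 with stack EZ.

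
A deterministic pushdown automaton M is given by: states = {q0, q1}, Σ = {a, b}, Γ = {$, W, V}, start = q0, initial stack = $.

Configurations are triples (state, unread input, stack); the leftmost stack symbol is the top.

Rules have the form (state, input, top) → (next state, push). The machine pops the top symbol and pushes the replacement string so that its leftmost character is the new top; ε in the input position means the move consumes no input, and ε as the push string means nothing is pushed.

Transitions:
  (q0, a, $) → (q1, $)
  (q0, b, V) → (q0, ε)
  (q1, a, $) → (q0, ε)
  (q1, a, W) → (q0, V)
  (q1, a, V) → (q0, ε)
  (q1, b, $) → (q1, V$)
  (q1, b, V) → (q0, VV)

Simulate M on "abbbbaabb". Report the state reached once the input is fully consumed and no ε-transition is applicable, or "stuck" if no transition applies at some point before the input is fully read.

(q0, abbbbaabb, $)
  read a, top $: go to q1, push $ → (q1, bbbbaabb, $)
  read b, top $: go to q1, push V$ → (q1, bbbaabb, V$)
  read b, top V: go to q0, push VV → (q0, bbaabb, VV$)
  read b, top V: go to q0, push ε → (q0, baabb, V$)
  read b, top V: go to q0, push ε → (q0, aabb, $)
  read a, top $: go to q1, push $ → (q1, abb, $)
  read a, top $: go to q0, push ε → (q0, bb, ε)
No transition for (q0, b, top ε); M blocks with input bb remaining.

stuck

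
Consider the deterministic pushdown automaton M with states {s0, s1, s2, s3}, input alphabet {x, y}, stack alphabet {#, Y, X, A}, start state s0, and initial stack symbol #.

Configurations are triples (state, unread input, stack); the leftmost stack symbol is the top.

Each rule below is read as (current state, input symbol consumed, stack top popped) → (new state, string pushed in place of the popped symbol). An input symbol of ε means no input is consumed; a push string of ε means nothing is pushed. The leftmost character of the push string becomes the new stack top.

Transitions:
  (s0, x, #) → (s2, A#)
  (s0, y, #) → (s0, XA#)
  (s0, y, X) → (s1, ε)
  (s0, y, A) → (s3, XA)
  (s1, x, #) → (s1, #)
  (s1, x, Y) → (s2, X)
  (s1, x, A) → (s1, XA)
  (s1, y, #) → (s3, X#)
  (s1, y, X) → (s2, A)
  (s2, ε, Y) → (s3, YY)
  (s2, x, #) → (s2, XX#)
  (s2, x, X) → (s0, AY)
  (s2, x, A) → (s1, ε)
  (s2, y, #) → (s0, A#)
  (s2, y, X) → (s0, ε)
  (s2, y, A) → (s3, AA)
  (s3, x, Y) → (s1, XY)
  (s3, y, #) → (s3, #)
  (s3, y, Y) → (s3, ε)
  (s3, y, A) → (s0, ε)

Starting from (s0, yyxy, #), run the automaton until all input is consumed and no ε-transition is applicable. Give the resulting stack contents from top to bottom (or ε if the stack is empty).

(s0, yyxy, #)
  read y, top #: go to s0, push XA# → (s0, yxy, XA#)
  read y, top X: go to s1, push ε → (s1, xy, A#)
  read x, top A: go to s1, push XA → (s1, y, XA#)
  read y, top X: go to s2, push A → (s2, ε, AA#)
All input consumed in state s2 with stack AA#.

AA#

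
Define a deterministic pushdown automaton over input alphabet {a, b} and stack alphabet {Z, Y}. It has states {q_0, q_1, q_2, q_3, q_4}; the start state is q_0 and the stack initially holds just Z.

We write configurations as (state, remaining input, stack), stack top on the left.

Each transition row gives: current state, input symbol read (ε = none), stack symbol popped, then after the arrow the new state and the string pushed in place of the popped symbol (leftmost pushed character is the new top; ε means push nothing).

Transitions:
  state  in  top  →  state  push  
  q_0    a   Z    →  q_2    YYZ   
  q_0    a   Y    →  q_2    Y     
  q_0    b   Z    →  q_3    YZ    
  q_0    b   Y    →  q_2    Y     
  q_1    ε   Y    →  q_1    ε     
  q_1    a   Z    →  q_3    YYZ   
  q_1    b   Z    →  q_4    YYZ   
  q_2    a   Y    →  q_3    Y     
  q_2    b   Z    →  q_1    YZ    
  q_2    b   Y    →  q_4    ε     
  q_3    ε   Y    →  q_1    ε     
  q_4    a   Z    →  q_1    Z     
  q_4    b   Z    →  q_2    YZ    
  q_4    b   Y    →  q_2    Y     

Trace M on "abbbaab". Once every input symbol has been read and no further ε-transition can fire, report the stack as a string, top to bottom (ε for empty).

YYZ

(q_0, abbbaab, Z) ⊢ (q_2, bbbaab, YYZ) ⊢ (q_4, bbaab, YZ) ⊢ (q_2, baab, YZ) ⊢ (q_4, aab, Z) ⊢ (q_1, ab, Z) ⊢ (q_3, b, YYZ) ⊢ (q_1, b, YZ) ⊢ (q_1, b, Z) ⊢ (q_4, ε, YYZ)
All input consumed in state q_4 with stack YYZ.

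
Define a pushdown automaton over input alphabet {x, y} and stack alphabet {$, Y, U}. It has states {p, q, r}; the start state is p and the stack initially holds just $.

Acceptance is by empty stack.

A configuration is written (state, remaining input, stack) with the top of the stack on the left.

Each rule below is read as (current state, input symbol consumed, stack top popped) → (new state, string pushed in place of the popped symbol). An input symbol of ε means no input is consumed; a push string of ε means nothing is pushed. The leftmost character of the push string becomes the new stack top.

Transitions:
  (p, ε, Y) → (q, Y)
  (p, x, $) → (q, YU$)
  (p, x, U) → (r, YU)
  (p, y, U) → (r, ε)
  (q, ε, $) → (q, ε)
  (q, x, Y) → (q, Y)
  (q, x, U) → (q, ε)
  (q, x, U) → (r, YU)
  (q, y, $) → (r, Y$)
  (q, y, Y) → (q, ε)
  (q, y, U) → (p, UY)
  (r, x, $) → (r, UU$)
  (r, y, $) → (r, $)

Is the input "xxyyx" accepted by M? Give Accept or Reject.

Reject

No computation consumes all input and empties the stack.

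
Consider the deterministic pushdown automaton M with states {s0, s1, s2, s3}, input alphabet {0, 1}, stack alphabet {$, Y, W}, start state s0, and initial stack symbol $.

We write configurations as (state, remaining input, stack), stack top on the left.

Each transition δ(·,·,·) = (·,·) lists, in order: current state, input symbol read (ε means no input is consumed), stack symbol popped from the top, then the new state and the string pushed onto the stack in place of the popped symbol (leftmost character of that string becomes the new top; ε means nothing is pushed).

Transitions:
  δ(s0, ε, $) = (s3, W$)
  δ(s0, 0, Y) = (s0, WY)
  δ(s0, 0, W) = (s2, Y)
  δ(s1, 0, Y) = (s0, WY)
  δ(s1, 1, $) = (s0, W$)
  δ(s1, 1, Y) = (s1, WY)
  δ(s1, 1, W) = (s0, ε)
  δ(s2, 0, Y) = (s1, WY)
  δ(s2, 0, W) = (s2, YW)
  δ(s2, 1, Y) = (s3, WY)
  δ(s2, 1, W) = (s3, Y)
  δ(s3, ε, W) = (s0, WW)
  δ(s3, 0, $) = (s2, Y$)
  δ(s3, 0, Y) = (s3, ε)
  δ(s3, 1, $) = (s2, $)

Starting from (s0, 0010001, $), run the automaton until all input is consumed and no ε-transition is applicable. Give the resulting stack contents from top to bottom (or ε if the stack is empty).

YYW$

(s0, 0010001, $)
  ε-move, top $: go to s3, push W$ → (s3, 0010001, W$)
  ε-move, top W: go to s0, push WW → (s0, 0010001, WW$)
  read 0, top W: go to s2, push Y → (s2, 010001, YW$)
  read 0, top Y: go to s1, push WY → (s1, 10001, WYW$)
  read 1, top W: go to s0, push ε → (s0, 0001, YW$)
  read 0, top Y: go to s0, push WY → (s0, 001, WYW$)
  read 0, top W: go to s2, push Y → (s2, 01, YYW$)
  read 0, top Y: go to s1, push WY → (s1, 1, WYYW$)
  read 1, top W: go to s0, push ε → (s0, ε, YYW$)
All input consumed in state s0 with stack YYW$.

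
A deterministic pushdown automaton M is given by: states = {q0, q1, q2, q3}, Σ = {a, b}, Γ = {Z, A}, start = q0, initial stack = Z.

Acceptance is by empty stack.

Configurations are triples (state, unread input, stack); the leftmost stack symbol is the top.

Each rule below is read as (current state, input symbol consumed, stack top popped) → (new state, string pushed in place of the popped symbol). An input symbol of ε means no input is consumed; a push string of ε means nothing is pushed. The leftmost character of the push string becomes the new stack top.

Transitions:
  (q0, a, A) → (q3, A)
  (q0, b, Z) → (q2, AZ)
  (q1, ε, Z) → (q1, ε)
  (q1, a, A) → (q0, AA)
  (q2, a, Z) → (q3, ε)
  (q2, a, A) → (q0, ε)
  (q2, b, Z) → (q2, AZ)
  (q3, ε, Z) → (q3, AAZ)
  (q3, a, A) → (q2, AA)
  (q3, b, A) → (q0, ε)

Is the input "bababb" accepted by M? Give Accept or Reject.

(q0, bababb, Z)
  read b, top Z: go to q2, push AZ → (q2, ababb, AZ)
  read a, top A: go to q0, push ε → (q0, babb, Z)
  read b, top Z: go to q2, push AZ → (q2, abb, AZ)
  read a, top A: go to q0, push ε → (q0, bb, Z)
  read b, top Z: go to q2, push AZ → (q2, b, AZ)
No transition applies at (q2, b, AZ); input not fully consumed.

Reject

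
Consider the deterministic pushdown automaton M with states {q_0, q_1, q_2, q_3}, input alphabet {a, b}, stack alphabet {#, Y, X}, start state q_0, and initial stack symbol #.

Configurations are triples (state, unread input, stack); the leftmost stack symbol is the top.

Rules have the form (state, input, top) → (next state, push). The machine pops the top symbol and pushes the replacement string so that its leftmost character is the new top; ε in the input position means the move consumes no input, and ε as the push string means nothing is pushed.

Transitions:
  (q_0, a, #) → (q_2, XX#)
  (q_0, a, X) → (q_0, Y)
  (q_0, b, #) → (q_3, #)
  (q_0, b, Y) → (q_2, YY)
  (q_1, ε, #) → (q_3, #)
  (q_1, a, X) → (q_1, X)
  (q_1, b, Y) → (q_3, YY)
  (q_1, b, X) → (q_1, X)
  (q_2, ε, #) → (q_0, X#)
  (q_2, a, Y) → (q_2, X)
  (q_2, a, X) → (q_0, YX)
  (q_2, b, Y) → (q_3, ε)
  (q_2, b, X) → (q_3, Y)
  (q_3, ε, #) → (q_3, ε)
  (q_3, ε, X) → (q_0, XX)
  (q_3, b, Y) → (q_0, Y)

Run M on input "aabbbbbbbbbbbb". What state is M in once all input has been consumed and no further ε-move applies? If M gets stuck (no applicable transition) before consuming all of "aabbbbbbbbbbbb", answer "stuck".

(q_0, aabbbbbbbbbbbb, #) ⊢ (q_2, abbbbbbbbbbbb, XX#) ⊢ (q_0, bbbbbbbbbbbb, YXX#) ⊢ (q_2, bbbbbbbbbbb, YYXX#) ⊢ (q_3, bbbbbbbbbb, YXX#) ⊢ (q_0, bbbbbbbbb, YXX#) ⊢ (q_2, bbbbbbbb, YYXX#) ⊢ (q_3, bbbbbbb, YXX#) ⊢ (q_0, bbbbbb, YXX#) ⊢ (q_2, bbbbb, YYXX#) ⊢ (q_3, bbbb, YXX#) ⊢ (q_0, bbb, YXX#) ⊢ (q_2, bb, YYXX#) ⊢ (q_3, b, YXX#) ⊢ (q_0, ε, YXX#)
All input consumed; M is in state q_0.

q_0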